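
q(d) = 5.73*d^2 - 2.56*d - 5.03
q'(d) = 11.46*d - 2.56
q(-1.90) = 20.52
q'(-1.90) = -24.33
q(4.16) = 83.48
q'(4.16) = 45.11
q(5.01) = 125.97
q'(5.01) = 54.85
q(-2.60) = 40.36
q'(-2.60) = -32.36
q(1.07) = -1.21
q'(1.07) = 9.70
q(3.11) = 42.43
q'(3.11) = 33.08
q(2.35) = 20.60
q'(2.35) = 24.37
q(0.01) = -5.06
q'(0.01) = -2.45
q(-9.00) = 482.14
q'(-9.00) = -105.70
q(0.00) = -5.03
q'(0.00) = -2.56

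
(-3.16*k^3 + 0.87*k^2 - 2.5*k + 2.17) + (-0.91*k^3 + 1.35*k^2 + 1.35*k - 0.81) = -4.07*k^3 + 2.22*k^2 - 1.15*k + 1.36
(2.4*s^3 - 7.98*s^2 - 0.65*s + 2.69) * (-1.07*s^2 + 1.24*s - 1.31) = -2.568*s^5 + 11.5146*s^4 - 12.3437*s^3 + 6.7695*s^2 + 4.1871*s - 3.5239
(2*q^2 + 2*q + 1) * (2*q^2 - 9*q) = 4*q^4 - 14*q^3 - 16*q^2 - 9*q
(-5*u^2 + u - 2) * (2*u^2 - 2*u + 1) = -10*u^4 + 12*u^3 - 11*u^2 + 5*u - 2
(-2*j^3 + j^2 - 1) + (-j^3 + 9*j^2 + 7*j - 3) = -3*j^3 + 10*j^2 + 7*j - 4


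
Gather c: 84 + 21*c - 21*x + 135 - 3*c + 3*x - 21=18*c - 18*x + 198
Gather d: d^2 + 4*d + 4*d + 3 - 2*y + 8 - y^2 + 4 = d^2 + 8*d - y^2 - 2*y + 15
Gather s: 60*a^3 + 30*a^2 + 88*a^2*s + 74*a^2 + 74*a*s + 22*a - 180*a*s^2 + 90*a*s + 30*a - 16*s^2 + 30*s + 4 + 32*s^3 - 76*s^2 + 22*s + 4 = 60*a^3 + 104*a^2 + 52*a + 32*s^3 + s^2*(-180*a - 92) + s*(88*a^2 + 164*a + 52) + 8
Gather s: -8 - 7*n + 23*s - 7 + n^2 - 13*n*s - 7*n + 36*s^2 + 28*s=n^2 - 14*n + 36*s^2 + s*(51 - 13*n) - 15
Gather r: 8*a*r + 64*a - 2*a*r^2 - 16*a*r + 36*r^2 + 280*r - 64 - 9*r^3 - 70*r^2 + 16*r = 64*a - 9*r^3 + r^2*(-2*a - 34) + r*(296 - 8*a) - 64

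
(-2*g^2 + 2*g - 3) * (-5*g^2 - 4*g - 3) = 10*g^4 - 2*g^3 + 13*g^2 + 6*g + 9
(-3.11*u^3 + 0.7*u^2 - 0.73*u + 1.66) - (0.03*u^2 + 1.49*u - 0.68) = -3.11*u^3 + 0.67*u^2 - 2.22*u + 2.34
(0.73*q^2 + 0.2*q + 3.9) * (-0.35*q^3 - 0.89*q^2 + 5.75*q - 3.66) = -0.2555*q^5 - 0.7197*q^4 + 2.6545*q^3 - 4.9928*q^2 + 21.693*q - 14.274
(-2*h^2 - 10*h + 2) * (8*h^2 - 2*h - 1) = -16*h^4 - 76*h^3 + 38*h^2 + 6*h - 2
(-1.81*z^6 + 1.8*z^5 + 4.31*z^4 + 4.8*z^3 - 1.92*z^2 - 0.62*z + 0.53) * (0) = 0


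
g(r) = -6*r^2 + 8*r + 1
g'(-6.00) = 80.00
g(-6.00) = -263.00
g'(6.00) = -64.00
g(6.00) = -167.00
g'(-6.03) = 80.36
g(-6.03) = -265.41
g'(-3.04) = 44.48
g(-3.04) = -78.77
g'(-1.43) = 25.16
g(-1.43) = -22.71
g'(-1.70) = 28.40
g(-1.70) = -29.94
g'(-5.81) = 77.72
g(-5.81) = -248.02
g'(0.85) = -2.20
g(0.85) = 3.46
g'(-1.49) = 25.88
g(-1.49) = -24.24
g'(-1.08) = 20.96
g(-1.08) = -14.64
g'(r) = 8 - 12*r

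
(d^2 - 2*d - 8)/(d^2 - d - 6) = (d - 4)/(d - 3)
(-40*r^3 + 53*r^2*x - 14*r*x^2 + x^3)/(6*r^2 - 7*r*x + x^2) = (40*r^2 - 13*r*x + x^2)/(-6*r + x)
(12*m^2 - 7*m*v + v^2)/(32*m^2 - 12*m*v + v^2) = (-3*m + v)/(-8*m + v)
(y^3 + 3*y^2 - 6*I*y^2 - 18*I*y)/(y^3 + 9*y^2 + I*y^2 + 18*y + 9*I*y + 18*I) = y*(y - 6*I)/(y^2 + y*(6 + I) + 6*I)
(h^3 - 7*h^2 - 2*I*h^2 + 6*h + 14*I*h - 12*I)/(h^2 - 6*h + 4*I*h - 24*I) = (h^2 - h*(1 + 2*I) + 2*I)/(h + 4*I)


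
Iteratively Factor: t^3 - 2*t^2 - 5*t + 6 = (t - 3)*(t^2 + t - 2) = (t - 3)*(t - 1)*(t + 2)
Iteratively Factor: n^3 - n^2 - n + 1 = (n - 1)*(n^2 - 1) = (n - 1)^2*(n + 1)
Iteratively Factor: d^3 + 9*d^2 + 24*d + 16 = (d + 4)*(d^2 + 5*d + 4) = (d + 4)^2*(d + 1)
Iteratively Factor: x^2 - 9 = (x - 3)*(x + 3)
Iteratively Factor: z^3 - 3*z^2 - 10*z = (z)*(z^2 - 3*z - 10) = z*(z - 5)*(z + 2)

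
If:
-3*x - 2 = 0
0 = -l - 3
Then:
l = -3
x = -2/3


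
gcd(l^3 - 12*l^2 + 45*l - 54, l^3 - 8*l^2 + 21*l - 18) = l^2 - 6*l + 9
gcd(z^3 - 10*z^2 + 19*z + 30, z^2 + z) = z + 1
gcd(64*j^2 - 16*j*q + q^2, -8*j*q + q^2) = -8*j + q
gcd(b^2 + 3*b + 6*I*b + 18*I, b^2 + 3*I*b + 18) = b + 6*I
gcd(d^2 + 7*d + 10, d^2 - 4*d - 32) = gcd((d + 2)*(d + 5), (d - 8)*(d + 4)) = 1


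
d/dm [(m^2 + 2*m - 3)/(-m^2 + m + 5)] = (3*m^2 + 4*m + 13)/(m^4 - 2*m^3 - 9*m^2 + 10*m + 25)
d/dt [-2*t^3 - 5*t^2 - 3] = 2*t*(-3*t - 5)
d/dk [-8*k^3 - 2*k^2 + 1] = 4*k*(-6*k - 1)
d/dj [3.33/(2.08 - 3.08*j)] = 10.2564/(3.08*j - 2.08)^2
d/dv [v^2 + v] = 2*v + 1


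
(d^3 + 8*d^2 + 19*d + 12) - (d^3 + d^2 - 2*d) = 7*d^2 + 21*d + 12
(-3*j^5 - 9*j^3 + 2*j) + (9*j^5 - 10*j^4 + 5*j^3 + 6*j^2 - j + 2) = 6*j^5 - 10*j^4 - 4*j^3 + 6*j^2 + j + 2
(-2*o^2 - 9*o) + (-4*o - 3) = -2*o^2 - 13*o - 3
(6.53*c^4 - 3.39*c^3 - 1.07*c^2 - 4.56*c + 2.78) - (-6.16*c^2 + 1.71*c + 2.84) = 6.53*c^4 - 3.39*c^3 + 5.09*c^2 - 6.27*c - 0.0600000000000001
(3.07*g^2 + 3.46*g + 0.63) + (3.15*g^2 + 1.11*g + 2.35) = 6.22*g^2 + 4.57*g + 2.98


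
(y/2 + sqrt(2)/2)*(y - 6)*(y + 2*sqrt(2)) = y^3/2 - 3*y^2 + 3*sqrt(2)*y^2/2 - 9*sqrt(2)*y + 2*y - 12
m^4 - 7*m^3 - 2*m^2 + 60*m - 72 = (m - 6)*(m - 2)^2*(m + 3)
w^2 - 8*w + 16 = (w - 4)^2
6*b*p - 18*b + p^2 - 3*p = (6*b + p)*(p - 3)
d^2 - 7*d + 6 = (d - 6)*(d - 1)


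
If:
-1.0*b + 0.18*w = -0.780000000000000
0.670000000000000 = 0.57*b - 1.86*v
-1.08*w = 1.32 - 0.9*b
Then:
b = 0.66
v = -0.16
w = -0.67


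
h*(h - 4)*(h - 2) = h^3 - 6*h^2 + 8*h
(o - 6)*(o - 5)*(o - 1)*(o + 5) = o^4 - 7*o^3 - 19*o^2 + 175*o - 150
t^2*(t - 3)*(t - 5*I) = t^4 - 3*t^3 - 5*I*t^3 + 15*I*t^2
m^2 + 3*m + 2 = (m + 1)*(m + 2)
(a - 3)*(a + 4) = a^2 + a - 12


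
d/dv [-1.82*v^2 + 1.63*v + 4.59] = 1.63 - 3.64*v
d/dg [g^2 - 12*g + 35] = 2*g - 12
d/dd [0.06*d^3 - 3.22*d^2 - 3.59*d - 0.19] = 0.18*d^2 - 6.44*d - 3.59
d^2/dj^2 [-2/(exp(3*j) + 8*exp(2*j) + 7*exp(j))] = 2*((exp(2*j) + 8*exp(j) + 7)*(9*exp(2*j) + 32*exp(j) + 7) - 2*(3*exp(2*j) + 16*exp(j) + 7)^2)*exp(-j)/(exp(2*j) + 8*exp(j) + 7)^3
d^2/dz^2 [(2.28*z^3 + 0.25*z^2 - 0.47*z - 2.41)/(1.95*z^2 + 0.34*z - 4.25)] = (-1.4210854715202e-14*z^5 + 3.5527136788005e-15*z^4 + 34.412286*z^3 - 62.3205*z^2 + 214.13727*z - 32.829992)/(7.414875*z^6 + 3.87855*z^5 - 47.805615*z^4 - 16.867196*z^3 + 104.191725*z^2 + 18.42375*z - 76.765625)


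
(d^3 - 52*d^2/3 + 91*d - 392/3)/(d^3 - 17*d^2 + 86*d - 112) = (d - 7/3)/(d - 2)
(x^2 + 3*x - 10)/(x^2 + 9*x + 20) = (x - 2)/(x + 4)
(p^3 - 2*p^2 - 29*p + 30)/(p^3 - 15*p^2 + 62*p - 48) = (p + 5)/(p - 8)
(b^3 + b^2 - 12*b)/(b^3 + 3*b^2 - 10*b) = (b^2 + b - 12)/(b^2 + 3*b - 10)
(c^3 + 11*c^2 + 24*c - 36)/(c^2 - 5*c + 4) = (c^2 + 12*c + 36)/(c - 4)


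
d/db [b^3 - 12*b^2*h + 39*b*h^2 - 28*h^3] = 3*b^2 - 24*b*h + 39*h^2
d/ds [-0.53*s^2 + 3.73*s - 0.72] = 3.73 - 1.06*s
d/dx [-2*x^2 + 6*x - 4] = 6 - 4*x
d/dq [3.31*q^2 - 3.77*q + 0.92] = 6.62*q - 3.77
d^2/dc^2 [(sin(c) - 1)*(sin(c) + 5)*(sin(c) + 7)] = -9*sin(c)^3 - 44*sin(c)^2 - 17*sin(c) + 22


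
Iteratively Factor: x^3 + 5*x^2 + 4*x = (x + 4)*(x^2 + x) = x*(x + 4)*(x + 1)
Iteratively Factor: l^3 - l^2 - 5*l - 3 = (l + 1)*(l^2 - 2*l - 3) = (l + 1)^2*(l - 3)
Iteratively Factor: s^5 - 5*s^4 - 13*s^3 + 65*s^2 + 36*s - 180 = (s - 3)*(s^4 - 2*s^3 - 19*s^2 + 8*s + 60) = (s - 3)*(s + 2)*(s^3 - 4*s^2 - 11*s + 30) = (s - 3)*(s + 2)*(s + 3)*(s^2 - 7*s + 10) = (s - 3)*(s - 2)*(s + 2)*(s + 3)*(s - 5)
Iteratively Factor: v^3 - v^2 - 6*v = (v - 3)*(v^2 + 2*v) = (v - 3)*(v + 2)*(v)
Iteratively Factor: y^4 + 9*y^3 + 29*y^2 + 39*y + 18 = (y + 3)*(y^3 + 6*y^2 + 11*y + 6) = (y + 1)*(y + 3)*(y^2 + 5*y + 6) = (y + 1)*(y + 3)^2*(y + 2)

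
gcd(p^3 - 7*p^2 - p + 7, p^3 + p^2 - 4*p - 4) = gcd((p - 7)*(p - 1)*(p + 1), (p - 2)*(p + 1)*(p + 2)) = p + 1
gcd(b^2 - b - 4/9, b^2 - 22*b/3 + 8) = b - 4/3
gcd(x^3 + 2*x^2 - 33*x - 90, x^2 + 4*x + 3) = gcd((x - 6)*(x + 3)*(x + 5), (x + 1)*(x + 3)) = x + 3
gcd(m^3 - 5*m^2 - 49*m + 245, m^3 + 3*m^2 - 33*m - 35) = m^2 + 2*m - 35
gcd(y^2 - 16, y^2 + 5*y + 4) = y + 4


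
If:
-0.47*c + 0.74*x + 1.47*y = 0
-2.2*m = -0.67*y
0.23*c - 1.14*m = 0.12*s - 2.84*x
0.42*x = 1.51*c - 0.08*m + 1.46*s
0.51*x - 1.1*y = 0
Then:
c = 0.00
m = 0.00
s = 0.00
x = 0.00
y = 0.00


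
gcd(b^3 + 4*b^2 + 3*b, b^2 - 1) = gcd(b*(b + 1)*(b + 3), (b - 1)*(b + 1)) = b + 1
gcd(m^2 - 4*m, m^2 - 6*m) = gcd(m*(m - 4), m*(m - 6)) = m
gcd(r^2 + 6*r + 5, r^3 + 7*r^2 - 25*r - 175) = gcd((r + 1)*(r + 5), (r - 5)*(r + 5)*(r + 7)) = r + 5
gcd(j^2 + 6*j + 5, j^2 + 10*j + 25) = j + 5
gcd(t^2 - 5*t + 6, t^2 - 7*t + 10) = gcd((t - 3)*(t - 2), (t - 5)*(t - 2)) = t - 2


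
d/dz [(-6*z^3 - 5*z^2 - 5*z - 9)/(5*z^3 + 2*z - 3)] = (25*z^4 + 26*z^3 + 179*z^2 + 30*z + 33)/(25*z^6 + 20*z^4 - 30*z^3 + 4*z^2 - 12*z + 9)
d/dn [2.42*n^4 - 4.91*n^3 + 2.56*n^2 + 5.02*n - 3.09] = 9.68*n^3 - 14.73*n^2 + 5.12*n + 5.02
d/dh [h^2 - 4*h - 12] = 2*h - 4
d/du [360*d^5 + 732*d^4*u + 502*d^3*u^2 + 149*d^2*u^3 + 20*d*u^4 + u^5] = 732*d^4 + 1004*d^3*u + 447*d^2*u^2 + 80*d*u^3 + 5*u^4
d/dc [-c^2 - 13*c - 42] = -2*c - 13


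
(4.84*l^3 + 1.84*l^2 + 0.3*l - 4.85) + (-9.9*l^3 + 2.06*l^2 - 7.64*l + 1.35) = -5.06*l^3 + 3.9*l^2 - 7.34*l - 3.5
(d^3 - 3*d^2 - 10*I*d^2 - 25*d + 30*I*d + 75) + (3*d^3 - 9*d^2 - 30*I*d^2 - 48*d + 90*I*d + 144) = 4*d^3 - 12*d^2 - 40*I*d^2 - 73*d + 120*I*d + 219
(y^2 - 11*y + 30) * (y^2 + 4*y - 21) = y^4 - 7*y^3 - 35*y^2 + 351*y - 630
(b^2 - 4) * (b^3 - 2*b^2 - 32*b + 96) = b^5 - 2*b^4 - 36*b^3 + 104*b^2 + 128*b - 384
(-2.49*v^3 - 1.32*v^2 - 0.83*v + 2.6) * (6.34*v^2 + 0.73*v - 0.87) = -15.7866*v^5 - 10.1865*v^4 - 4.0595*v^3 + 17.0265*v^2 + 2.6201*v - 2.262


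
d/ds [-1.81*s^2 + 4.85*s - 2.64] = 4.85 - 3.62*s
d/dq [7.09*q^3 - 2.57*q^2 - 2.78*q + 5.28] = 21.27*q^2 - 5.14*q - 2.78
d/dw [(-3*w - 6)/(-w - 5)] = 9/(w + 5)^2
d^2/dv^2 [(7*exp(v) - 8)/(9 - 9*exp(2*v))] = (-7*exp(4*v) + 32*exp(3*v) - 42*exp(2*v) + 32*exp(v) - 7)*exp(v)/(9*(exp(6*v) - 3*exp(4*v) + 3*exp(2*v) - 1))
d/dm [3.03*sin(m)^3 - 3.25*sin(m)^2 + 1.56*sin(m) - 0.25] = (9.09*sin(m)^2 - 6.5*sin(m) + 1.56)*cos(m)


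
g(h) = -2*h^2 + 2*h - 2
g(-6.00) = -86.00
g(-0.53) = -3.62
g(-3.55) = -34.30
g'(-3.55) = 16.20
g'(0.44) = 0.24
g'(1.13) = -2.52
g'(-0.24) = 2.96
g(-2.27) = -16.85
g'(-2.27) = 11.08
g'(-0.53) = 4.12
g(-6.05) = -87.30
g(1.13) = -2.29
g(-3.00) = -26.00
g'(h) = 2 - 4*h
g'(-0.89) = 5.56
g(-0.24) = -2.60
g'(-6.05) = 26.20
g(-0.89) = -5.36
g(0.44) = -1.51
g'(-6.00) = 26.00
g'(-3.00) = 14.00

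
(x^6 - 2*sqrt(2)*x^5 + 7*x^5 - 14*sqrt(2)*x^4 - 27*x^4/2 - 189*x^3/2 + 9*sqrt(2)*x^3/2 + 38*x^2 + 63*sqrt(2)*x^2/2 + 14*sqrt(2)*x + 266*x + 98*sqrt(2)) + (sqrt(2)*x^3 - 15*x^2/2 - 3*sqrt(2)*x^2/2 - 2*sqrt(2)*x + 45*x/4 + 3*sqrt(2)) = x^6 - 2*sqrt(2)*x^5 + 7*x^5 - 14*sqrt(2)*x^4 - 27*x^4/2 - 189*x^3/2 + 11*sqrt(2)*x^3/2 + 61*x^2/2 + 30*sqrt(2)*x^2 + 12*sqrt(2)*x + 1109*x/4 + 101*sqrt(2)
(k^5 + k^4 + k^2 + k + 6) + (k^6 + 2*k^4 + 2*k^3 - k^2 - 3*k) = k^6 + k^5 + 3*k^4 + 2*k^3 - 2*k + 6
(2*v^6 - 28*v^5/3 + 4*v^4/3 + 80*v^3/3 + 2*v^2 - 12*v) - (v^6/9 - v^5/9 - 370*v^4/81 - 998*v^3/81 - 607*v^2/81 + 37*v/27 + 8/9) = 17*v^6/9 - 83*v^5/9 + 478*v^4/81 + 3158*v^3/81 + 769*v^2/81 - 361*v/27 - 8/9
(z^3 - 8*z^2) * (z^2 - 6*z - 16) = z^5 - 14*z^4 + 32*z^3 + 128*z^2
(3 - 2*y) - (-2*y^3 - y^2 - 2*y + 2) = 2*y^3 + y^2 + 1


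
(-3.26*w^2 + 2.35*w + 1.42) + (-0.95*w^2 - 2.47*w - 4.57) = -4.21*w^2 - 0.12*w - 3.15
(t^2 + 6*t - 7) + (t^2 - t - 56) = 2*t^2 + 5*t - 63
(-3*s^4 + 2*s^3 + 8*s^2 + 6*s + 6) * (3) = -9*s^4 + 6*s^3 + 24*s^2 + 18*s + 18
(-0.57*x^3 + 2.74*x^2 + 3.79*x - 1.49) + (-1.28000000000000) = -0.57*x^3 + 2.74*x^2 + 3.79*x - 2.77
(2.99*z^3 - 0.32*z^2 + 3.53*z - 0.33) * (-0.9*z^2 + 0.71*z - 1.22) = -2.691*z^5 + 2.4109*z^4 - 7.052*z^3 + 3.1937*z^2 - 4.5409*z + 0.4026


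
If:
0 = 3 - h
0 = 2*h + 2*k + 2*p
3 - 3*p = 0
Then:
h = 3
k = -4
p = 1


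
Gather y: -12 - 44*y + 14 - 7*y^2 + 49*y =-7*y^2 + 5*y + 2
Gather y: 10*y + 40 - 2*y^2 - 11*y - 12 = -2*y^2 - y + 28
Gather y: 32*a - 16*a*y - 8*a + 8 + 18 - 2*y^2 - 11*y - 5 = 24*a - 2*y^2 + y*(-16*a - 11) + 21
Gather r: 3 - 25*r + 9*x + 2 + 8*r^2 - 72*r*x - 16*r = 8*r^2 + r*(-72*x - 41) + 9*x + 5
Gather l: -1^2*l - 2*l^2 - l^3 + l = -l^3 - 2*l^2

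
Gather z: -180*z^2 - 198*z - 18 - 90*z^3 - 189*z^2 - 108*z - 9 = -90*z^3 - 369*z^2 - 306*z - 27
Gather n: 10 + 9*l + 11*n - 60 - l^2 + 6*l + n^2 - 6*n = -l^2 + 15*l + n^2 + 5*n - 50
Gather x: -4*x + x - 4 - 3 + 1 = -3*x - 6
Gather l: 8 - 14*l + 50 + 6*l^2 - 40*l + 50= 6*l^2 - 54*l + 108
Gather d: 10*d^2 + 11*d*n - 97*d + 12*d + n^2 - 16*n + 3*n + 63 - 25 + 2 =10*d^2 + d*(11*n - 85) + n^2 - 13*n + 40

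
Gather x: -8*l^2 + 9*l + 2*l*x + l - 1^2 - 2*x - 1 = -8*l^2 + 10*l + x*(2*l - 2) - 2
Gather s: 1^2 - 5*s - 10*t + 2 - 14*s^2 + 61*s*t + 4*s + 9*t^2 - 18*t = -14*s^2 + s*(61*t - 1) + 9*t^2 - 28*t + 3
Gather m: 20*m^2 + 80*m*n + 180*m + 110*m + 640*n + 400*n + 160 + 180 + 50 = 20*m^2 + m*(80*n + 290) + 1040*n + 390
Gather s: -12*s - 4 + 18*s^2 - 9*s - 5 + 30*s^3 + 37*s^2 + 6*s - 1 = 30*s^3 + 55*s^2 - 15*s - 10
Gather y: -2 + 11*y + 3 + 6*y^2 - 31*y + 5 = 6*y^2 - 20*y + 6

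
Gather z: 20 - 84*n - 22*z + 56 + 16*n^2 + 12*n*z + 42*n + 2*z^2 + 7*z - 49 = 16*n^2 - 42*n + 2*z^2 + z*(12*n - 15) + 27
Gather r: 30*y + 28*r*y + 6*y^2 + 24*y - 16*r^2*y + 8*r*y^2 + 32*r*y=-16*r^2*y + r*(8*y^2 + 60*y) + 6*y^2 + 54*y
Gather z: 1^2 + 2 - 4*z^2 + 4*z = -4*z^2 + 4*z + 3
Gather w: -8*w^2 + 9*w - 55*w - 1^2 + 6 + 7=-8*w^2 - 46*w + 12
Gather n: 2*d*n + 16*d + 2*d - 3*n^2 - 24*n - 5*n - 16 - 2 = 18*d - 3*n^2 + n*(2*d - 29) - 18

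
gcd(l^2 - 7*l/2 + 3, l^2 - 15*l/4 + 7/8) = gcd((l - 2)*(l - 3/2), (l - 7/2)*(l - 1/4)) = 1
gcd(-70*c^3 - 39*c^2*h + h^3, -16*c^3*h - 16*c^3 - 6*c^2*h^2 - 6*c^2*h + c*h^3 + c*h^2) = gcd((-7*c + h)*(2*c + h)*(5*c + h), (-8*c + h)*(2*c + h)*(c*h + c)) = 2*c + h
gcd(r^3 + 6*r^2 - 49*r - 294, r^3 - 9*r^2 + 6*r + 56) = r - 7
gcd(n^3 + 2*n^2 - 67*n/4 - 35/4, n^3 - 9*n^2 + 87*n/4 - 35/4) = n - 7/2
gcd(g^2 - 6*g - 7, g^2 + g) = g + 1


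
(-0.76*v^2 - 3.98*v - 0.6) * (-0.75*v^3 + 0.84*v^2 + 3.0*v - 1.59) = 0.57*v^5 + 2.3466*v^4 - 5.1732*v^3 - 11.2356*v^2 + 4.5282*v + 0.954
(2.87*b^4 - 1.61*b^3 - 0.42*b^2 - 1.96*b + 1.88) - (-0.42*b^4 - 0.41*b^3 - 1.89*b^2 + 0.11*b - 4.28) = 3.29*b^4 - 1.2*b^3 + 1.47*b^2 - 2.07*b + 6.16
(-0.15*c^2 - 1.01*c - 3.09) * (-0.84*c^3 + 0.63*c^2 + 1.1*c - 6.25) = 0.126*c^5 + 0.7539*c^4 + 1.7943*c^3 - 2.1202*c^2 + 2.9135*c + 19.3125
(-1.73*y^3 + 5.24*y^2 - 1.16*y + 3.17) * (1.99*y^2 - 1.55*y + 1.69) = -3.4427*y^5 + 13.1091*y^4 - 13.3541*y^3 + 16.9619*y^2 - 6.8739*y + 5.3573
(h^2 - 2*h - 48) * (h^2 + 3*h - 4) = h^4 + h^3 - 58*h^2 - 136*h + 192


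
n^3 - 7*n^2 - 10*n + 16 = (n - 8)*(n - 1)*(n + 2)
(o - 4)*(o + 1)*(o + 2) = o^3 - o^2 - 10*o - 8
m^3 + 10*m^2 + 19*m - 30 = (m - 1)*(m + 5)*(m + 6)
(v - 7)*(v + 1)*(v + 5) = v^3 - v^2 - 37*v - 35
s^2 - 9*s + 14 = (s - 7)*(s - 2)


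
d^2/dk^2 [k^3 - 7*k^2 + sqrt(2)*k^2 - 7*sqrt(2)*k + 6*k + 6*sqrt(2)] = 6*k - 14 + 2*sqrt(2)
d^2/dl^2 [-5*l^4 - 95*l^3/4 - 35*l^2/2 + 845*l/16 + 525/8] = -60*l^2 - 285*l/2 - 35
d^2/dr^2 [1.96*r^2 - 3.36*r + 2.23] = 3.92000000000000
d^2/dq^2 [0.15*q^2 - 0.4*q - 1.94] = 0.300000000000000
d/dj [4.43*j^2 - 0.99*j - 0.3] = 8.86*j - 0.99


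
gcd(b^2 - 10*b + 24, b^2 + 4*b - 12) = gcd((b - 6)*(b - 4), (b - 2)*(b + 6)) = 1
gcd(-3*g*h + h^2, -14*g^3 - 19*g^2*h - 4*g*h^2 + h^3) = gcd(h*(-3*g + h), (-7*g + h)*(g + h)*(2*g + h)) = 1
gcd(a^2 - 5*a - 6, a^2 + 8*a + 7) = a + 1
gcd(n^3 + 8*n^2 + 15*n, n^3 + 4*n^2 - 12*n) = n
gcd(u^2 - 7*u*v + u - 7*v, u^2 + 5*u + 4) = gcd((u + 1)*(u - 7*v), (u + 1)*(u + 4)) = u + 1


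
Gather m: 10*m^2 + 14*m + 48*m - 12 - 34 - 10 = 10*m^2 + 62*m - 56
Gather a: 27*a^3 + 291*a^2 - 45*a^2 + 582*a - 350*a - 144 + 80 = 27*a^3 + 246*a^2 + 232*a - 64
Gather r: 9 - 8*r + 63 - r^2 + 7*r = -r^2 - r + 72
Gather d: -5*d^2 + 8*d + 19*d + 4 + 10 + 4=-5*d^2 + 27*d + 18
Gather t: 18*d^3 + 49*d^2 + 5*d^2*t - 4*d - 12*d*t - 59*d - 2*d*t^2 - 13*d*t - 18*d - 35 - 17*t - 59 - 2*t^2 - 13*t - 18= 18*d^3 + 49*d^2 - 81*d + t^2*(-2*d - 2) + t*(5*d^2 - 25*d - 30) - 112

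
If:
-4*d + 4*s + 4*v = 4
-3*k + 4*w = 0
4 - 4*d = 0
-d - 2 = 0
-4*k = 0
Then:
No Solution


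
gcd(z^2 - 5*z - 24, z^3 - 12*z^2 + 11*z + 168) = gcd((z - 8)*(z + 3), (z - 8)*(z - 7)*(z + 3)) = z^2 - 5*z - 24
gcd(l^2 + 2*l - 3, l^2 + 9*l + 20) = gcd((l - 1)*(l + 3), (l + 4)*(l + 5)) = 1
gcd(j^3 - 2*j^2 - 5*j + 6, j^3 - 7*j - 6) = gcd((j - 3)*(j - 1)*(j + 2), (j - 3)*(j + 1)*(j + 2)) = j^2 - j - 6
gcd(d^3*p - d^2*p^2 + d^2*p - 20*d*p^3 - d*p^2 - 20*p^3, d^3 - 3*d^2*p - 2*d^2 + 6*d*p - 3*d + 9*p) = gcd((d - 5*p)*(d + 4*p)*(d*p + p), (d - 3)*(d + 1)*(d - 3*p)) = d + 1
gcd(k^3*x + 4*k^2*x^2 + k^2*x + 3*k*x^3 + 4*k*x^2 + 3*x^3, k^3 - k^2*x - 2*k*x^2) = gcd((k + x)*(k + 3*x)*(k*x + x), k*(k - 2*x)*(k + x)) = k + x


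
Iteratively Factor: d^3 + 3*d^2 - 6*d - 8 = (d + 4)*(d^2 - d - 2) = (d - 2)*(d + 4)*(d + 1)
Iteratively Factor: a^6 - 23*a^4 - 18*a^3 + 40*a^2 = (a)*(a^5 - 23*a^3 - 18*a^2 + 40*a) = a*(a + 4)*(a^4 - 4*a^3 - 7*a^2 + 10*a) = a*(a - 5)*(a + 4)*(a^3 + a^2 - 2*a) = a*(a - 5)*(a - 1)*(a + 4)*(a^2 + 2*a) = a^2*(a - 5)*(a - 1)*(a + 4)*(a + 2)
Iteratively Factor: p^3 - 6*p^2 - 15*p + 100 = (p + 4)*(p^2 - 10*p + 25) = (p - 5)*(p + 4)*(p - 5)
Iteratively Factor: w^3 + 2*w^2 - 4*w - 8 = (w - 2)*(w^2 + 4*w + 4) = (w - 2)*(w + 2)*(w + 2)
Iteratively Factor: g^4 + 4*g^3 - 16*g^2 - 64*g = (g + 4)*(g^3 - 16*g) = (g + 4)^2*(g^2 - 4*g) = g*(g + 4)^2*(g - 4)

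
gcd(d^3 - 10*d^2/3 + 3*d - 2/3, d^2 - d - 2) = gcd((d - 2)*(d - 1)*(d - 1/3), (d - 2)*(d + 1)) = d - 2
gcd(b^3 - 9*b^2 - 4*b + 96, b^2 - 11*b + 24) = b - 8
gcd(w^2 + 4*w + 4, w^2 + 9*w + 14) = w + 2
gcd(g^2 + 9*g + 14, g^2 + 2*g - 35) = g + 7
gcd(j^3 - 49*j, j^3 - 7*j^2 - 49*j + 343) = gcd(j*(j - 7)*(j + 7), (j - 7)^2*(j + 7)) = j^2 - 49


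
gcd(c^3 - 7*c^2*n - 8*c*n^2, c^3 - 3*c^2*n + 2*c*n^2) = c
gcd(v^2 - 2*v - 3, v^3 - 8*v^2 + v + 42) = v - 3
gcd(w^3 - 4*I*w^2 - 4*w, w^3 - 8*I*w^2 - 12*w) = w^2 - 2*I*w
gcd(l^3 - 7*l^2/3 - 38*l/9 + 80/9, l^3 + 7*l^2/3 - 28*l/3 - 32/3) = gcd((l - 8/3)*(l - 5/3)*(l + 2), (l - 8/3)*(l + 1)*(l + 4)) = l - 8/3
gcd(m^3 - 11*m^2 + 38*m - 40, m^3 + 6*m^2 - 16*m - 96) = m - 4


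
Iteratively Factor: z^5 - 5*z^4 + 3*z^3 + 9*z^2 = (z + 1)*(z^4 - 6*z^3 + 9*z^2) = z*(z + 1)*(z^3 - 6*z^2 + 9*z) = z*(z - 3)*(z + 1)*(z^2 - 3*z) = z*(z - 3)^2*(z + 1)*(z)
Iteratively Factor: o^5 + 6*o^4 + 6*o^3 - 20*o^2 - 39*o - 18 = (o + 1)*(o^4 + 5*o^3 + o^2 - 21*o - 18) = (o + 1)*(o + 3)*(o^3 + 2*o^2 - 5*o - 6) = (o + 1)*(o + 3)^2*(o^2 - o - 2) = (o - 2)*(o + 1)*(o + 3)^2*(o + 1)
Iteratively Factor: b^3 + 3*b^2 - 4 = (b + 2)*(b^2 + b - 2) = (b - 1)*(b + 2)*(b + 2)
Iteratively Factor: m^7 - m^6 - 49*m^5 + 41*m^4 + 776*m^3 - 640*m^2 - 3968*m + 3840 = (m + 4)*(m^6 - 5*m^5 - 29*m^4 + 157*m^3 + 148*m^2 - 1232*m + 960) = (m + 4)^2*(m^5 - 9*m^4 + 7*m^3 + 129*m^2 - 368*m + 240) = (m - 1)*(m + 4)^2*(m^4 - 8*m^3 - m^2 + 128*m - 240) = (m - 1)*(m + 4)^3*(m^3 - 12*m^2 + 47*m - 60) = (m - 4)*(m - 1)*(m + 4)^3*(m^2 - 8*m + 15) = (m - 5)*(m - 4)*(m - 1)*(m + 4)^3*(m - 3)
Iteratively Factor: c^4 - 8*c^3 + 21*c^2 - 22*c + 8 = (c - 1)*(c^3 - 7*c^2 + 14*c - 8) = (c - 1)^2*(c^2 - 6*c + 8) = (c - 2)*(c - 1)^2*(c - 4)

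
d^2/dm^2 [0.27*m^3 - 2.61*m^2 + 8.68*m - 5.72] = 1.62*m - 5.22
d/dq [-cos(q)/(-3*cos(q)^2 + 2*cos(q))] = 3*sin(q)/(3*cos(q) - 2)^2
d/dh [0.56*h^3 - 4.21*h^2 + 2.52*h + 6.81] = 1.68*h^2 - 8.42*h + 2.52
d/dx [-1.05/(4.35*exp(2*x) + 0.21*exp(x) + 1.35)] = (9.135*exp(x) + 0.2205)*exp(x)/(4.35*exp(2*x) + 0.21*exp(x) + 1.35)^2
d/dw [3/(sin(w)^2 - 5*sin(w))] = 3*(5 - 2*sin(w))*cos(w)/((sin(w) - 5)^2*sin(w)^2)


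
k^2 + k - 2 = (k - 1)*(k + 2)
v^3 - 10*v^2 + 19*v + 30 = (v - 6)*(v - 5)*(v + 1)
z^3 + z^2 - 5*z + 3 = (z - 1)^2*(z + 3)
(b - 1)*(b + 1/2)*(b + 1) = b^3 + b^2/2 - b - 1/2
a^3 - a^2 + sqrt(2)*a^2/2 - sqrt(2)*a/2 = a*(a - 1)*(a + sqrt(2)/2)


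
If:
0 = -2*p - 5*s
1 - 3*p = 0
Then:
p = 1/3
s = -2/15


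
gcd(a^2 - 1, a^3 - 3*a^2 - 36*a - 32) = a + 1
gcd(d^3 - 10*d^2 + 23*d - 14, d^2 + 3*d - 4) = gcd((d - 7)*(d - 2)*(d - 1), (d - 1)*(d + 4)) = d - 1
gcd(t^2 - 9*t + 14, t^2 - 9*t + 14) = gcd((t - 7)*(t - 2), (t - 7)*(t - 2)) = t^2 - 9*t + 14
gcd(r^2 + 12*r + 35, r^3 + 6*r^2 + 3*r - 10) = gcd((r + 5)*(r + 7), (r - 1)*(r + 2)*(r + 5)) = r + 5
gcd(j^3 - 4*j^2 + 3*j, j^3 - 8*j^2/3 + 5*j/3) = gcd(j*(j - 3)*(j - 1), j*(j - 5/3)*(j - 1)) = j^2 - j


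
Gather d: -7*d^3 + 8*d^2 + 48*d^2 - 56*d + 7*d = -7*d^3 + 56*d^2 - 49*d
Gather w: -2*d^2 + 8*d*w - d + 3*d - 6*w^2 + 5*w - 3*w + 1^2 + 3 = -2*d^2 + 2*d - 6*w^2 + w*(8*d + 2) + 4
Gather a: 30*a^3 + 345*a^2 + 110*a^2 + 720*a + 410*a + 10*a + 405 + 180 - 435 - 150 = 30*a^3 + 455*a^2 + 1140*a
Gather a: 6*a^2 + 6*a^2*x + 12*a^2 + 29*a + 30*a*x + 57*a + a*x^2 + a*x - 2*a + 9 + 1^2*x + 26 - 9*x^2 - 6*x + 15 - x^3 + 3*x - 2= a^2*(6*x + 18) + a*(x^2 + 31*x + 84) - x^3 - 9*x^2 - 2*x + 48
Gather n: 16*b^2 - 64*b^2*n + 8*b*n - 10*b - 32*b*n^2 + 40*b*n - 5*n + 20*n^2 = 16*b^2 - 10*b + n^2*(20 - 32*b) + n*(-64*b^2 + 48*b - 5)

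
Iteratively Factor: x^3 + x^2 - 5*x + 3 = (x + 3)*(x^2 - 2*x + 1) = (x - 1)*(x + 3)*(x - 1)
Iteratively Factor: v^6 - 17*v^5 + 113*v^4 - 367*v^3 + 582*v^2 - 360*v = (v - 3)*(v^5 - 14*v^4 + 71*v^3 - 154*v^2 + 120*v) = (v - 3)*(v - 2)*(v^4 - 12*v^3 + 47*v^2 - 60*v) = (v - 4)*(v - 3)*(v - 2)*(v^3 - 8*v^2 + 15*v) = (v - 5)*(v - 4)*(v - 3)*(v - 2)*(v^2 - 3*v) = (v - 5)*(v - 4)*(v - 3)^2*(v - 2)*(v)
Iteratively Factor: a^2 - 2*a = (a - 2)*(a)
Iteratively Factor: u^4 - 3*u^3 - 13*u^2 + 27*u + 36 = (u - 3)*(u^3 - 13*u - 12) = (u - 3)*(u + 1)*(u^2 - u - 12) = (u - 4)*(u - 3)*(u + 1)*(u + 3)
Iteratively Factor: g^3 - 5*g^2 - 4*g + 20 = (g - 2)*(g^2 - 3*g - 10) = (g - 2)*(g + 2)*(g - 5)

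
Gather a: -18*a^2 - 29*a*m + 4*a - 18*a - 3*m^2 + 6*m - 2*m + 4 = -18*a^2 + a*(-29*m - 14) - 3*m^2 + 4*m + 4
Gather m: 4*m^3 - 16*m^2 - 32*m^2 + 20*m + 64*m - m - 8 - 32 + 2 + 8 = 4*m^3 - 48*m^2 + 83*m - 30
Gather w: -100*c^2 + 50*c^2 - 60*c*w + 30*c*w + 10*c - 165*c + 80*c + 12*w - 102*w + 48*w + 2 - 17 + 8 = -50*c^2 - 75*c + w*(-30*c - 42) - 7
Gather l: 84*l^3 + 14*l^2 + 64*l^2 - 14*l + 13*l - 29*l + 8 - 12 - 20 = 84*l^3 + 78*l^2 - 30*l - 24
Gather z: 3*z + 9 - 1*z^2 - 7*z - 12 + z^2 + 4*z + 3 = 0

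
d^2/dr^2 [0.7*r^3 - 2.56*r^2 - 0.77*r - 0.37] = 4.2*r - 5.12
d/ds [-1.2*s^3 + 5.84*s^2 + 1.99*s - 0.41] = -3.6*s^2 + 11.68*s + 1.99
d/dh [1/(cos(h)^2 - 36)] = 2*sin(h)*cos(h)/(cos(h)^2 - 36)^2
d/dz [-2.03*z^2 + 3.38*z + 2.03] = 3.38 - 4.06*z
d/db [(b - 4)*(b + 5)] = 2*b + 1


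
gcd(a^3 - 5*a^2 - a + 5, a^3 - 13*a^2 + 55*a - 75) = a - 5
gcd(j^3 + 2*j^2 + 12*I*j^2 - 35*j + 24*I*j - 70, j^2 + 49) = j + 7*I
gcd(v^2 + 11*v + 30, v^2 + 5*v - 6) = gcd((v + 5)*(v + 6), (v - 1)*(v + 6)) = v + 6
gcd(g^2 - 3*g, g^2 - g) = g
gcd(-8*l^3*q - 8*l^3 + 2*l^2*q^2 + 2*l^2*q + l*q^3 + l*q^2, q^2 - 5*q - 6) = q + 1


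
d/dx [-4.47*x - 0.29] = -4.47000000000000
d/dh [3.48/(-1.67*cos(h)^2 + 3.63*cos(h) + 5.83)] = (12.6324 - 11.6232*cos(h))*sin(h)/(-1.67*cos(h)^2 + 3.63*cos(h) + 5.83)^2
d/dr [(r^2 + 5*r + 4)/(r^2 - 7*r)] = 4*(-3*r^2 - 2*r + 7)/(r^2*(r^2 - 14*r + 49))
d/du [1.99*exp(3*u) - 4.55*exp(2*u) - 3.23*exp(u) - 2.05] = (5.97*exp(2*u) - 9.1*exp(u) - 3.23)*exp(u)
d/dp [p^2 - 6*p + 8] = 2*p - 6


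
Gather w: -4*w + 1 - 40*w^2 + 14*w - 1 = -40*w^2 + 10*w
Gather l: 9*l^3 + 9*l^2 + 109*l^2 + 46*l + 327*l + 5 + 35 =9*l^3 + 118*l^2 + 373*l + 40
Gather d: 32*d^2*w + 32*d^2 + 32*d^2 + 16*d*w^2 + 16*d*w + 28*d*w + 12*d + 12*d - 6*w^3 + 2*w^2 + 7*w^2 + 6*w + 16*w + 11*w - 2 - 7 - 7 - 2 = d^2*(32*w + 64) + d*(16*w^2 + 44*w + 24) - 6*w^3 + 9*w^2 + 33*w - 18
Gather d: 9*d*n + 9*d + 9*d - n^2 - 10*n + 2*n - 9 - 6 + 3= d*(9*n + 18) - n^2 - 8*n - 12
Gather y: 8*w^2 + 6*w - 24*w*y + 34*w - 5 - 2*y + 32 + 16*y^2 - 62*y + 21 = 8*w^2 + 40*w + 16*y^2 + y*(-24*w - 64) + 48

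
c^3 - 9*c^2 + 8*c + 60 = (c - 6)*(c - 5)*(c + 2)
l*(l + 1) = l^2 + l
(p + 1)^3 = p^3 + 3*p^2 + 3*p + 1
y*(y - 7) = y^2 - 7*y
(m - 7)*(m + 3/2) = m^2 - 11*m/2 - 21/2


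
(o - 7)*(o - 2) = o^2 - 9*o + 14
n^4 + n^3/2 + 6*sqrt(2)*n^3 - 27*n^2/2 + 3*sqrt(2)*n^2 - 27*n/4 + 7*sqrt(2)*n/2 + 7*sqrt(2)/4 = (n + 1/2)*(n - sqrt(2)/2)^2*(n + 7*sqrt(2))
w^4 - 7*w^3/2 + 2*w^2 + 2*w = w*(w - 2)^2*(w + 1/2)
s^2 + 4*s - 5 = (s - 1)*(s + 5)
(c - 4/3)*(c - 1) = c^2 - 7*c/3 + 4/3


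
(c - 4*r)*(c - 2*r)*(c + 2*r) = c^3 - 4*c^2*r - 4*c*r^2 + 16*r^3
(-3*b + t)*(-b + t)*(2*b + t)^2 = 12*b^4 - 4*b^3*t - 9*b^2*t^2 + t^4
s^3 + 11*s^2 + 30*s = s*(s + 5)*(s + 6)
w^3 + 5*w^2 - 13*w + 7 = (w - 1)^2*(w + 7)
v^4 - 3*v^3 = v^3*(v - 3)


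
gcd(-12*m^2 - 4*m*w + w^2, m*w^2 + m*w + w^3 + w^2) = 1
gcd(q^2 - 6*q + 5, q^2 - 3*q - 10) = q - 5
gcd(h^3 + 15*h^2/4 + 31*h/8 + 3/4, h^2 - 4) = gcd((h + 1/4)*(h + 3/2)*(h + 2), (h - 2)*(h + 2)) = h + 2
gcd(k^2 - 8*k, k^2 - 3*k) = k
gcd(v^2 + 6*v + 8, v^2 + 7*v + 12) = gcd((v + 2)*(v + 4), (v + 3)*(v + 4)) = v + 4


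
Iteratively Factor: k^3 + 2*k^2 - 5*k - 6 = (k + 1)*(k^2 + k - 6) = (k - 2)*(k + 1)*(k + 3)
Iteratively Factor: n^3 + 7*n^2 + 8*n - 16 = (n - 1)*(n^2 + 8*n + 16) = (n - 1)*(n + 4)*(n + 4)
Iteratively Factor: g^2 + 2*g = (g + 2)*(g)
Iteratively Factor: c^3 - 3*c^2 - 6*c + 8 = (c - 1)*(c^2 - 2*c - 8) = (c - 1)*(c + 2)*(c - 4)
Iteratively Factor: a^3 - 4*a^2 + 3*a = (a)*(a^2 - 4*a + 3) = a*(a - 1)*(a - 3)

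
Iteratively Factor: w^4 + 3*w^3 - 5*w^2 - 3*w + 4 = (w + 1)*(w^3 + 2*w^2 - 7*w + 4) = (w + 1)*(w + 4)*(w^2 - 2*w + 1) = (w - 1)*(w + 1)*(w + 4)*(w - 1)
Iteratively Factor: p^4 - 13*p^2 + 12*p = (p)*(p^3 - 13*p + 12) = p*(p + 4)*(p^2 - 4*p + 3) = p*(p - 1)*(p + 4)*(p - 3)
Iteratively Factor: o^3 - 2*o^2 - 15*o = (o)*(o^2 - 2*o - 15) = o*(o + 3)*(o - 5)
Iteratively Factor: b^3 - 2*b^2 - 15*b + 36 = (b + 4)*(b^2 - 6*b + 9) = (b - 3)*(b + 4)*(b - 3)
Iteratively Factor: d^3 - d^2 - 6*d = (d - 3)*(d^2 + 2*d) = (d - 3)*(d + 2)*(d)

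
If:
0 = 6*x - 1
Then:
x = 1/6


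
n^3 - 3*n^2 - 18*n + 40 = (n - 5)*(n - 2)*(n + 4)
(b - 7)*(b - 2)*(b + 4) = b^3 - 5*b^2 - 22*b + 56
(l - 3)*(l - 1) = l^2 - 4*l + 3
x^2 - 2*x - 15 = (x - 5)*(x + 3)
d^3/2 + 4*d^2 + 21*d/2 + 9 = (d/2 + 1)*(d + 3)^2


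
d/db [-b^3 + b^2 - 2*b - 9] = -3*b^2 + 2*b - 2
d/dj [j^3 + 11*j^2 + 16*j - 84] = 3*j^2 + 22*j + 16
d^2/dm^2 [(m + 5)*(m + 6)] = 2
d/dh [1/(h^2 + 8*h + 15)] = 2*(-h - 4)/(h^2 + 8*h + 15)^2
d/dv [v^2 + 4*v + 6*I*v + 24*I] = 2*v + 4 + 6*I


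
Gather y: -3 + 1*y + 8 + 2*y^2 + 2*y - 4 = 2*y^2 + 3*y + 1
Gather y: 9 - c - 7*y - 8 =-c - 7*y + 1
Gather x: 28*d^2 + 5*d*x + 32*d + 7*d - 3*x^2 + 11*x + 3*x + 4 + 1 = 28*d^2 + 39*d - 3*x^2 + x*(5*d + 14) + 5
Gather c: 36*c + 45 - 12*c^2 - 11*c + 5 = -12*c^2 + 25*c + 50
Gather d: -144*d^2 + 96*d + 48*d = -144*d^2 + 144*d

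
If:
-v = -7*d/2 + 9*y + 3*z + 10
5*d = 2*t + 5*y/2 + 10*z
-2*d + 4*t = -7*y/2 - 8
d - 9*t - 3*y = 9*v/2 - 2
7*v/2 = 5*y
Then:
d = 15503/2750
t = 367/550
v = 68/275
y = 238/1375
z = 1321/500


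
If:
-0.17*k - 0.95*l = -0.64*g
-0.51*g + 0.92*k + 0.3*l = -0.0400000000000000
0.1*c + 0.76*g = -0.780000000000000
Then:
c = -12.4572794264091*l - 7.69707229635531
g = 1.63911571400119*l - 0.0135431189006174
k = 0.582553276239793*l - 0.0509858593905596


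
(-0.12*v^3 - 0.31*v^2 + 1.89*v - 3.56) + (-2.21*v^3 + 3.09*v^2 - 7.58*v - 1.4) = -2.33*v^3 + 2.78*v^2 - 5.69*v - 4.96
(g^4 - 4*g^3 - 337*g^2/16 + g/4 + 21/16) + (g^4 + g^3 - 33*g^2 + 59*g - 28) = 2*g^4 - 3*g^3 - 865*g^2/16 + 237*g/4 - 427/16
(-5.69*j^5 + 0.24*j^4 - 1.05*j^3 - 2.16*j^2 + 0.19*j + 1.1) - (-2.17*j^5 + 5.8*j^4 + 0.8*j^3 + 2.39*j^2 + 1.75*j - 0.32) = -3.52*j^5 - 5.56*j^4 - 1.85*j^3 - 4.55*j^2 - 1.56*j + 1.42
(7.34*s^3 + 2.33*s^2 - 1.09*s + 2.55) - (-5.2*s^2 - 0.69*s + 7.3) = 7.34*s^3 + 7.53*s^2 - 0.4*s - 4.75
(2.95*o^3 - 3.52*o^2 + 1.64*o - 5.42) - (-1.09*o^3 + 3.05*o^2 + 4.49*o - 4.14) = 4.04*o^3 - 6.57*o^2 - 2.85*o - 1.28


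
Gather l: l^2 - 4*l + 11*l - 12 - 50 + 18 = l^2 + 7*l - 44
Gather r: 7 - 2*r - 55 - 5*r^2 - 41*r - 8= -5*r^2 - 43*r - 56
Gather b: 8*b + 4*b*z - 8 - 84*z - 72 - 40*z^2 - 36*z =b*(4*z + 8) - 40*z^2 - 120*z - 80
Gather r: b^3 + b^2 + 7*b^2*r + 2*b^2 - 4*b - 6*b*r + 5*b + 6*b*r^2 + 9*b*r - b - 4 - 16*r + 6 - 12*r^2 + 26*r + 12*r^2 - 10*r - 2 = b^3 + 3*b^2 + 6*b*r^2 + r*(7*b^2 + 3*b)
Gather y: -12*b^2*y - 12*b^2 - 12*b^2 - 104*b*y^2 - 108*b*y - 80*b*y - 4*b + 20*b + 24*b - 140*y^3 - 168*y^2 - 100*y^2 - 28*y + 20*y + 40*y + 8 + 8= -24*b^2 + 40*b - 140*y^3 + y^2*(-104*b - 268) + y*(-12*b^2 - 188*b + 32) + 16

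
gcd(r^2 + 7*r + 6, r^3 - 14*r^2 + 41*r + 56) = r + 1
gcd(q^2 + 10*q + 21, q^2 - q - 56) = q + 7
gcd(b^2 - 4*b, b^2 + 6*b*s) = b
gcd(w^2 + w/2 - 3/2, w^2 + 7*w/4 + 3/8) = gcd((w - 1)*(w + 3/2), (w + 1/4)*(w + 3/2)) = w + 3/2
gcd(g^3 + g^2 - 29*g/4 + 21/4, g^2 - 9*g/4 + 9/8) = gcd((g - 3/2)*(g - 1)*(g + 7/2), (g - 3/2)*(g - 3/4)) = g - 3/2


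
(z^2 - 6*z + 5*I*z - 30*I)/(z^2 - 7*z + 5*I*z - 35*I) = (z - 6)/(z - 7)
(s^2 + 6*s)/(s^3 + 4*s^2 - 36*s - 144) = s/(s^2 - 2*s - 24)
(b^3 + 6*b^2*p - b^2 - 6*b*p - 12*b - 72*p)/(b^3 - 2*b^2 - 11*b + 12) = (b + 6*p)/(b - 1)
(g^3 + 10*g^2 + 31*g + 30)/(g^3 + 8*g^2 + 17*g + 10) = (g + 3)/(g + 1)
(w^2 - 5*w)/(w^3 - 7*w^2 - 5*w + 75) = w/(w^2 - 2*w - 15)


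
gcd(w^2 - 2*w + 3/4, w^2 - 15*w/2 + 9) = w - 3/2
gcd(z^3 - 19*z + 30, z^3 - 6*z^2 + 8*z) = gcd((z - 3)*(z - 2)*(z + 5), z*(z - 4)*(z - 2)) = z - 2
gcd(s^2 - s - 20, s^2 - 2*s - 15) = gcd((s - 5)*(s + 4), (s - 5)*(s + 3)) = s - 5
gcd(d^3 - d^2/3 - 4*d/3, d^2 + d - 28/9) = d - 4/3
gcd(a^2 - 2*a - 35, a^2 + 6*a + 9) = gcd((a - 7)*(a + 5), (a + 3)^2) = 1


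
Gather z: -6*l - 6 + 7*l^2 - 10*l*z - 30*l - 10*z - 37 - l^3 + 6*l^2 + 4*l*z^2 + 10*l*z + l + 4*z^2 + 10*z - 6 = -l^3 + 13*l^2 - 35*l + z^2*(4*l + 4) - 49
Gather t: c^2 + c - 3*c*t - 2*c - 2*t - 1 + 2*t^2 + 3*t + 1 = c^2 - c + 2*t^2 + t*(1 - 3*c)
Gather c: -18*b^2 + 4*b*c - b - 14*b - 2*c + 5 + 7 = -18*b^2 - 15*b + c*(4*b - 2) + 12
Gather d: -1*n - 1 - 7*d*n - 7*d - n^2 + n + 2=d*(-7*n - 7) - n^2 + 1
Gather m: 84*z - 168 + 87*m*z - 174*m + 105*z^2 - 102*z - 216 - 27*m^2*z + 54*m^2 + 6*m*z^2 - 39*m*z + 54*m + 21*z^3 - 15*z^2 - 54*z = m^2*(54 - 27*z) + m*(6*z^2 + 48*z - 120) + 21*z^3 + 90*z^2 - 72*z - 384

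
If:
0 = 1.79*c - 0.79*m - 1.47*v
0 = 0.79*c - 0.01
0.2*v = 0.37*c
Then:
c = 0.01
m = -0.01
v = 0.02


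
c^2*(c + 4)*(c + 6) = c^4 + 10*c^3 + 24*c^2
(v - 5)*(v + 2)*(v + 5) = v^3 + 2*v^2 - 25*v - 50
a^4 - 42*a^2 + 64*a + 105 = (a - 5)*(a - 3)*(a + 1)*(a + 7)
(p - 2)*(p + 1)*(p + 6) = p^3 + 5*p^2 - 8*p - 12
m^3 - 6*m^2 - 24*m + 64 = (m - 8)*(m - 2)*(m + 4)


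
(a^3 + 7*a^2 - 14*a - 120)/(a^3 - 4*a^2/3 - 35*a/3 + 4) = 3*(a^2 + 11*a + 30)/(3*a^2 + 8*a - 3)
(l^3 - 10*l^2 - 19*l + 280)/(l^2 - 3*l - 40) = l - 7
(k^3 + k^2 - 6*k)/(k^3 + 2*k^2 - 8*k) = (k + 3)/(k + 4)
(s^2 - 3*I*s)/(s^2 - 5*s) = (s - 3*I)/(s - 5)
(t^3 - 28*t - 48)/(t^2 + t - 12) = (t^2 - 4*t - 12)/(t - 3)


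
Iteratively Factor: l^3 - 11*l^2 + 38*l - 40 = (l - 5)*(l^2 - 6*l + 8) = (l - 5)*(l - 4)*(l - 2)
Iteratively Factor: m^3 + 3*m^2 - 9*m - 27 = (m + 3)*(m^2 - 9) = (m - 3)*(m + 3)*(m + 3)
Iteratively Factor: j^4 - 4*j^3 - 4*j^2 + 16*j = (j - 4)*(j^3 - 4*j) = j*(j - 4)*(j^2 - 4) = j*(j - 4)*(j + 2)*(j - 2)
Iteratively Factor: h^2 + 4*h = (h)*(h + 4)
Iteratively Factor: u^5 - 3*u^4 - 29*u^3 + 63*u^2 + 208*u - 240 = (u + 3)*(u^4 - 6*u^3 - 11*u^2 + 96*u - 80) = (u - 5)*(u + 3)*(u^3 - u^2 - 16*u + 16) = (u - 5)*(u - 1)*(u + 3)*(u^2 - 16) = (u - 5)*(u - 1)*(u + 3)*(u + 4)*(u - 4)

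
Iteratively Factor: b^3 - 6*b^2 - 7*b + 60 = (b + 3)*(b^2 - 9*b + 20) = (b - 4)*(b + 3)*(b - 5)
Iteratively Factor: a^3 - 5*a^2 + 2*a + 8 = (a - 4)*(a^2 - a - 2) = (a - 4)*(a + 1)*(a - 2)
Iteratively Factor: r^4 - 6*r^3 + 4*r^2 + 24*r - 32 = (r - 2)*(r^3 - 4*r^2 - 4*r + 16) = (r - 2)^2*(r^2 - 2*r - 8) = (r - 4)*(r - 2)^2*(r + 2)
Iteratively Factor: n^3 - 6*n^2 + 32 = (n + 2)*(n^2 - 8*n + 16) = (n - 4)*(n + 2)*(n - 4)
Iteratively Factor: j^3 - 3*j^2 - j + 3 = (j - 3)*(j^2 - 1) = (j - 3)*(j + 1)*(j - 1)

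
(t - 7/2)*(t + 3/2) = t^2 - 2*t - 21/4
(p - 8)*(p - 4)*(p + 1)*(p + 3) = p^4 - 8*p^3 - 13*p^2 + 92*p + 96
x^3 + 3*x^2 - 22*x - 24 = (x - 4)*(x + 1)*(x + 6)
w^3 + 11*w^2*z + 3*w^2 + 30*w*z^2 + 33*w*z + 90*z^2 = (w + 3)*(w + 5*z)*(w + 6*z)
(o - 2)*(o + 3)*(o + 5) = o^3 + 6*o^2 - o - 30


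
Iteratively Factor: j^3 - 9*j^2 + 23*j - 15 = (j - 3)*(j^2 - 6*j + 5) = (j - 3)*(j - 1)*(j - 5)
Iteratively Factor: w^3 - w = (w)*(w^2 - 1) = w*(w - 1)*(w + 1)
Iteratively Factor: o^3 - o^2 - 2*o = (o)*(o^2 - o - 2) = o*(o + 1)*(o - 2)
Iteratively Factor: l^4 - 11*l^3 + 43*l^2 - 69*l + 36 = (l - 3)*(l^3 - 8*l^2 + 19*l - 12) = (l - 3)*(l - 1)*(l^2 - 7*l + 12) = (l - 4)*(l - 3)*(l - 1)*(l - 3)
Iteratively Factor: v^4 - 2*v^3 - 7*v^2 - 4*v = (v - 4)*(v^3 + 2*v^2 + v) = (v - 4)*(v + 1)*(v^2 + v) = v*(v - 4)*(v + 1)*(v + 1)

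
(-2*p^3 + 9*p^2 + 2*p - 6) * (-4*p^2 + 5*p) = 8*p^5 - 46*p^4 + 37*p^3 + 34*p^2 - 30*p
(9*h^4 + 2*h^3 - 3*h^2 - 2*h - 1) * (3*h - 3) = 27*h^5 - 21*h^4 - 15*h^3 + 3*h^2 + 3*h + 3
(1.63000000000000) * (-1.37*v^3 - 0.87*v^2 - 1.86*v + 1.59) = -2.2331*v^3 - 1.4181*v^2 - 3.0318*v + 2.5917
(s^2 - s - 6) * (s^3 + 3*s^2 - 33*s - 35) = s^5 + 2*s^4 - 42*s^3 - 20*s^2 + 233*s + 210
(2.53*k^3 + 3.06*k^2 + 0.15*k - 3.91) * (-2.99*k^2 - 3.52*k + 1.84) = -7.5647*k^5 - 18.055*k^4 - 6.5645*k^3 + 16.7933*k^2 + 14.0392*k - 7.1944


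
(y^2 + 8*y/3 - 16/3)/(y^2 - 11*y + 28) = (3*y^2 + 8*y - 16)/(3*(y^2 - 11*y + 28))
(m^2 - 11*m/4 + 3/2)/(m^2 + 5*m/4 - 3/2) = (m - 2)/(m + 2)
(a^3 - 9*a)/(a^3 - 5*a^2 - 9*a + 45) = a/(a - 5)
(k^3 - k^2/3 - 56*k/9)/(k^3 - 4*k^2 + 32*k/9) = (3*k + 7)/(3*k - 4)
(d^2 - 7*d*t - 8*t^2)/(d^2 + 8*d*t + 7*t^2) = (d - 8*t)/(d + 7*t)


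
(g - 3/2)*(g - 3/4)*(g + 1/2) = g^3 - 7*g^2/4 + 9/16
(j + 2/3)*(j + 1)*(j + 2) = j^3 + 11*j^2/3 + 4*j + 4/3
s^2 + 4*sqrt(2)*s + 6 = (s + sqrt(2))*(s + 3*sqrt(2))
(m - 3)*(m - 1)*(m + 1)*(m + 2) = m^4 - m^3 - 7*m^2 + m + 6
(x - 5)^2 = x^2 - 10*x + 25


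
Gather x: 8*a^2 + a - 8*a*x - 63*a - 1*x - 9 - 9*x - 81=8*a^2 - 62*a + x*(-8*a - 10) - 90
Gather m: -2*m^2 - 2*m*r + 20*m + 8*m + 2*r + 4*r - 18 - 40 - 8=-2*m^2 + m*(28 - 2*r) + 6*r - 66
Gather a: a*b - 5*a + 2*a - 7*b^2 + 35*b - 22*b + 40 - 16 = a*(b - 3) - 7*b^2 + 13*b + 24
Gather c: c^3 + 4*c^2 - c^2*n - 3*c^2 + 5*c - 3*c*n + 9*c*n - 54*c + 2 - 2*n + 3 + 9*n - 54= c^3 + c^2*(1 - n) + c*(6*n - 49) + 7*n - 49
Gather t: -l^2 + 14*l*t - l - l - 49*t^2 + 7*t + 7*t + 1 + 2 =-l^2 - 2*l - 49*t^2 + t*(14*l + 14) + 3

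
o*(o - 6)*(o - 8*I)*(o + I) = o^4 - 6*o^3 - 7*I*o^3 + 8*o^2 + 42*I*o^2 - 48*o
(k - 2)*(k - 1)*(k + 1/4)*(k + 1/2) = k^4 - 9*k^3/4 - k^2/8 + 9*k/8 + 1/4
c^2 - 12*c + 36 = (c - 6)^2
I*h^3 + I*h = h*(h + I)*(I*h + 1)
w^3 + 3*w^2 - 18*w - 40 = (w - 4)*(w + 2)*(w + 5)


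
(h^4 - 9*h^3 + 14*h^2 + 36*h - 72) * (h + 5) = h^5 - 4*h^4 - 31*h^3 + 106*h^2 + 108*h - 360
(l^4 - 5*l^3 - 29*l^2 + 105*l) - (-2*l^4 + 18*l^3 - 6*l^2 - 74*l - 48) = 3*l^4 - 23*l^3 - 23*l^2 + 179*l + 48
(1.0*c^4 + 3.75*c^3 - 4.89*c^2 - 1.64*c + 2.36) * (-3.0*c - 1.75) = -3.0*c^5 - 13.0*c^4 + 8.1075*c^3 + 13.4775*c^2 - 4.21*c - 4.13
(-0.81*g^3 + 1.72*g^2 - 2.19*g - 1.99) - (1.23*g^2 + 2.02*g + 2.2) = -0.81*g^3 + 0.49*g^2 - 4.21*g - 4.19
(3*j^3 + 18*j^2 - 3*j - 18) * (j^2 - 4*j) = 3*j^5 + 6*j^4 - 75*j^3 - 6*j^2 + 72*j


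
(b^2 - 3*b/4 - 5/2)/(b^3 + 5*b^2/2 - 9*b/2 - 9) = (4*b + 5)/(2*(2*b^2 + 9*b + 9))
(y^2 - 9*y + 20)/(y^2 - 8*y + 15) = (y - 4)/(y - 3)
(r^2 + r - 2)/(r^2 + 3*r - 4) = (r + 2)/(r + 4)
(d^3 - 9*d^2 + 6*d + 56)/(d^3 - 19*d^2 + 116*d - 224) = (d + 2)/(d - 8)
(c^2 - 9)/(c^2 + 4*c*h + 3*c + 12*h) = (c - 3)/(c + 4*h)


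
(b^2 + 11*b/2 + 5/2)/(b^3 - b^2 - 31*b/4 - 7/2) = 2*(b + 5)/(2*b^2 - 3*b - 14)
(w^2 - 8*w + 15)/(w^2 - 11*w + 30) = (w - 3)/(w - 6)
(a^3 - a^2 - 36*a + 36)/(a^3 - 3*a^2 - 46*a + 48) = (a - 6)/(a - 8)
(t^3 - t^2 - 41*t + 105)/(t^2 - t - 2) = (-t^3 + t^2 + 41*t - 105)/(-t^2 + t + 2)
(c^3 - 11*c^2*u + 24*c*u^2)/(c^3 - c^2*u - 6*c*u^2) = (c - 8*u)/(c + 2*u)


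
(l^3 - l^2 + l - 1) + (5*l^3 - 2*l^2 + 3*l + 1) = 6*l^3 - 3*l^2 + 4*l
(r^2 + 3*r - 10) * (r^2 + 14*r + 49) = r^4 + 17*r^3 + 81*r^2 + 7*r - 490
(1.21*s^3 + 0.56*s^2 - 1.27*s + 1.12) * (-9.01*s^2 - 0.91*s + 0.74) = -10.9021*s^5 - 6.1467*s^4 + 11.8285*s^3 - 8.5211*s^2 - 1.959*s + 0.8288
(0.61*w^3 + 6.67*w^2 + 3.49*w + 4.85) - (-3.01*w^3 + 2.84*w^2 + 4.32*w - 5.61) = 3.62*w^3 + 3.83*w^2 - 0.83*w + 10.46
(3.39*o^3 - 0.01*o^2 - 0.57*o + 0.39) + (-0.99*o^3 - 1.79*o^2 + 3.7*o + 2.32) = 2.4*o^3 - 1.8*o^2 + 3.13*o + 2.71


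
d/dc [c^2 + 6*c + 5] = 2*c + 6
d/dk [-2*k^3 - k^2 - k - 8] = -6*k^2 - 2*k - 1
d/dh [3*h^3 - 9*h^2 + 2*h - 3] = 9*h^2 - 18*h + 2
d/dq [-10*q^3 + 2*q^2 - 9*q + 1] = -30*q^2 + 4*q - 9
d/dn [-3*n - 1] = -3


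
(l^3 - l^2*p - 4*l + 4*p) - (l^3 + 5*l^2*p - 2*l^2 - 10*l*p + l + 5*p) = -6*l^2*p + 2*l^2 + 10*l*p - 5*l - p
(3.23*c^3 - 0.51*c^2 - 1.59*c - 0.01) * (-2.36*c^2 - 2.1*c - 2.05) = -7.6228*c^5 - 5.5794*c^4 - 1.7981*c^3 + 4.4081*c^2 + 3.2805*c + 0.0205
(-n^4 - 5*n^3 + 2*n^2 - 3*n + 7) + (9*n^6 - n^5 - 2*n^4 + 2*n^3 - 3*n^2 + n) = 9*n^6 - n^5 - 3*n^4 - 3*n^3 - n^2 - 2*n + 7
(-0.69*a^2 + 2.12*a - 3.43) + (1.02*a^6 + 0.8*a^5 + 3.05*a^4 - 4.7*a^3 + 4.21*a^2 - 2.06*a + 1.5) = 1.02*a^6 + 0.8*a^5 + 3.05*a^4 - 4.7*a^3 + 3.52*a^2 + 0.0600000000000001*a - 1.93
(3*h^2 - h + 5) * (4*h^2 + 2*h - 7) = 12*h^4 + 2*h^3 - 3*h^2 + 17*h - 35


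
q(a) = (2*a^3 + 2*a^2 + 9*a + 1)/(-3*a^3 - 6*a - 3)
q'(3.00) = 0.10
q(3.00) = -0.98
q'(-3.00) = -0.05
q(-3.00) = -0.65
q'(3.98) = 0.06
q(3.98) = -0.90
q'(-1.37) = -0.60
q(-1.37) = -0.98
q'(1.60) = 0.11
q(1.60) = -1.15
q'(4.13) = 0.06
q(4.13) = -0.89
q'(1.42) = 0.07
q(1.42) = -1.17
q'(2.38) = 0.13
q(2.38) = -1.05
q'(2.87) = 0.11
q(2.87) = -0.99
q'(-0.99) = -1.55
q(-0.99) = -1.35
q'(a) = (9*a^2 + 6)*(2*a^3 + 2*a^2 + 9*a + 1)/(-3*a^3 - 6*a - 3)^2 + (6*a^2 + 4*a + 9)/(-3*a^3 - 6*a - 3)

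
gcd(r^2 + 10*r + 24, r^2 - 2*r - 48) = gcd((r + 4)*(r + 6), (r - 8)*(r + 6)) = r + 6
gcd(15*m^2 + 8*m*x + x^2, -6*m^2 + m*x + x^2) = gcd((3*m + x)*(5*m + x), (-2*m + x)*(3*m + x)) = 3*m + x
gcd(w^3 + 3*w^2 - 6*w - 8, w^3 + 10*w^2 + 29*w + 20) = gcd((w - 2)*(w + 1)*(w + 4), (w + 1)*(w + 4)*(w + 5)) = w^2 + 5*w + 4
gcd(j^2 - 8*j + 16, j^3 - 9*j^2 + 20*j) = j - 4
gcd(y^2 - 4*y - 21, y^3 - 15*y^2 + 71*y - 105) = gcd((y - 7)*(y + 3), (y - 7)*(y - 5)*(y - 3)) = y - 7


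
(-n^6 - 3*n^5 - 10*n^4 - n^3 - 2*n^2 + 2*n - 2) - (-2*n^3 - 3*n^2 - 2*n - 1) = -n^6 - 3*n^5 - 10*n^4 + n^3 + n^2 + 4*n - 1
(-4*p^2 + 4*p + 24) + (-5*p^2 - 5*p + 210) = -9*p^2 - p + 234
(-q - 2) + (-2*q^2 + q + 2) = -2*q^2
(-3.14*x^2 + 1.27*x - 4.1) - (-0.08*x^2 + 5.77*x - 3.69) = -3.06*x^2 - 4.5*x - 0.41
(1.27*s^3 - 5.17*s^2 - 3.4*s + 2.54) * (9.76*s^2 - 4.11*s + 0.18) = 12.3952*s^5 - 55.6789*s^4 - 11.7067*s^3 + 37.8338*s^2 - 11.0514*s + 0.4572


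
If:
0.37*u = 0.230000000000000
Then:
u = 0.62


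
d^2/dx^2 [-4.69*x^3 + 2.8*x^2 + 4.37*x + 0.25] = 5.6 - 28.14*x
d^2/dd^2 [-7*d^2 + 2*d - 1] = -14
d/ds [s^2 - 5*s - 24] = 2*s - 5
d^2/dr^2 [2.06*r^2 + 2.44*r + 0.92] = 4.12000000000000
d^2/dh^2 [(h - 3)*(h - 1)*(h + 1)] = 6*h - 6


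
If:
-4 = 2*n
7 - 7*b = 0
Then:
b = 1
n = -2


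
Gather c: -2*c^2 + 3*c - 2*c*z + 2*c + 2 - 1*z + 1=-2*c^2 + c*(5 - 2*z) - z + 3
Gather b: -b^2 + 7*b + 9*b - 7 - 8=-b^2 + 16*b - 15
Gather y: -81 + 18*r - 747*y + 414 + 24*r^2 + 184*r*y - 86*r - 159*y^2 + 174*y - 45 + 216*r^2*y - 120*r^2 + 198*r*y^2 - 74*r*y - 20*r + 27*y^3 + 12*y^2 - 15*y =-96*r^2 - 88*r + 27*y^3 + y^2*(198*r - 147) + y*(216*r^2 + 110*r - 588) + 288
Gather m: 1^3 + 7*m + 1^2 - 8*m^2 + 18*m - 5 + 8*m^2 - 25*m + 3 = 0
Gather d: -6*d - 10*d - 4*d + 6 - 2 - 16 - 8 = -20*d - 20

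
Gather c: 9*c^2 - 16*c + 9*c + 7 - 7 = 9*c^2 - 7*c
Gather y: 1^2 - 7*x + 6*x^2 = 6*x^2 - 7*x + 1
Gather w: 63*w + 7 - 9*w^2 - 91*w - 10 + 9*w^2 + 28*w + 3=0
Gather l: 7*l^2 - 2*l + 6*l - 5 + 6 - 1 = 7*l^2 + 4*l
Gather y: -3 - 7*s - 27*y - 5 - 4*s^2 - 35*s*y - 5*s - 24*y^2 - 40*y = -4*s^2 - 12*s - 24*y^2 + y*(-35*s - 67) - 8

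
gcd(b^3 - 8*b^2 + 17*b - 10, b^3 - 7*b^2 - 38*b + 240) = b - 5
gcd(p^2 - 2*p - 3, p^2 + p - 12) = p - 3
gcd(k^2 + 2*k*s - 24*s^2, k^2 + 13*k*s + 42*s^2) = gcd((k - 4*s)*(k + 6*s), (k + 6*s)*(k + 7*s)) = k + 6*s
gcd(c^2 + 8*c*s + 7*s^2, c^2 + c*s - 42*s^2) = c + 7*s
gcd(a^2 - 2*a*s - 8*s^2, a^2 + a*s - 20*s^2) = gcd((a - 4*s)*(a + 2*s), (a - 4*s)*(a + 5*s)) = -a + 4*s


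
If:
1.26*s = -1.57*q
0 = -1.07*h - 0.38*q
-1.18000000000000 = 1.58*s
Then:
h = -0.21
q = 0.60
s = -0.75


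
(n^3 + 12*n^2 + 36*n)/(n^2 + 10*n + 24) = n*(n + 6)/(n + 4)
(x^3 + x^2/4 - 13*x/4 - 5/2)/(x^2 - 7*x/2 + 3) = (4*x^2 + 9*x + 5)/(2*(2*x - 3))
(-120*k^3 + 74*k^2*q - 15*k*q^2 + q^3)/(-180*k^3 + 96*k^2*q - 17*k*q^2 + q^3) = (-4*k + q)/(-6*k + q)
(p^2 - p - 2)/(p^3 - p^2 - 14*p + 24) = (p + 1)/(p^2 + p - 12)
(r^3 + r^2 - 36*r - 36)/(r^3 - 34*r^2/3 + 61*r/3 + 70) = 3*(r^2 + 7*r + 6)/(3*r^2 - 16*r - 35)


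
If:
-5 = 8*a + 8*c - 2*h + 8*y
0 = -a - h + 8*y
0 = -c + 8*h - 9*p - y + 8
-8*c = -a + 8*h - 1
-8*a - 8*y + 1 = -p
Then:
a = 1209/5860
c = -34931/46880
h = 525/586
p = 10271/5860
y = 6459/46880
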